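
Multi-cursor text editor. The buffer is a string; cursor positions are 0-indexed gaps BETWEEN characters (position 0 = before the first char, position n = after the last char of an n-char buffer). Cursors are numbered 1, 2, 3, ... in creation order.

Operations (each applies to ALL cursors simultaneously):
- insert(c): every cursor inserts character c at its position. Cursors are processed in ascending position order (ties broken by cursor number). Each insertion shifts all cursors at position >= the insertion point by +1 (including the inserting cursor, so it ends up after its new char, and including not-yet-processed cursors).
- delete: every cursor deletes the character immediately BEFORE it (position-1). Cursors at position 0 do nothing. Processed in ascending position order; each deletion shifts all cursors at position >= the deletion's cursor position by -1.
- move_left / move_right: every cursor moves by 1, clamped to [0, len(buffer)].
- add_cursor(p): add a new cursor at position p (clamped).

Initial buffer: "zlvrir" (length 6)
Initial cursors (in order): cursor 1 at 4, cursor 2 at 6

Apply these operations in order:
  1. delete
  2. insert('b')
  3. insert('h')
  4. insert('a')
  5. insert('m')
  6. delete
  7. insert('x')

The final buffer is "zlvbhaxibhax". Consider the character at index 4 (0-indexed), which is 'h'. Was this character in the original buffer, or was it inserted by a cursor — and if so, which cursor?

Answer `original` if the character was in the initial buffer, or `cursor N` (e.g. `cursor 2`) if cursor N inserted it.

After op 1 (delete): buffer="zlvi" (len 4), cursors c1@3 c2@4, authorship ....
After op 2 (insert('b')): buffer="zlvbib" (len 6), cursors c1@4 c2@6, authorship ...1.2
After op 3 (insert('h')): buffer="zlvbhibh" (len 8), cursors c1@5 c2@8, authorship ...11.22
After op 4 (insert('a')): buffer="zlvbhaibha" (len 10), cursors c1@6 c2@10, authorship ...111.222
After op 5 (insert('m')): buffer="zlvbhamibham" (len 12), cursors c1@7 c2@12, authorship ...1111.2222
After op 6 (delete): buffer="zlvbhaibha" (len 10), cursors c1@6 c2@10, authorship ...111.222
After op 7 (insert('x')): buffer="zlvbhaxibhax" (len 12), cursors c1@7 c2@12, authorship ...1111.2222
Authorship (.=original, N=cursor N): . . . 1 1 1 1 . 2 2 2 2
Index 4: author = 1

Answer: cursor 1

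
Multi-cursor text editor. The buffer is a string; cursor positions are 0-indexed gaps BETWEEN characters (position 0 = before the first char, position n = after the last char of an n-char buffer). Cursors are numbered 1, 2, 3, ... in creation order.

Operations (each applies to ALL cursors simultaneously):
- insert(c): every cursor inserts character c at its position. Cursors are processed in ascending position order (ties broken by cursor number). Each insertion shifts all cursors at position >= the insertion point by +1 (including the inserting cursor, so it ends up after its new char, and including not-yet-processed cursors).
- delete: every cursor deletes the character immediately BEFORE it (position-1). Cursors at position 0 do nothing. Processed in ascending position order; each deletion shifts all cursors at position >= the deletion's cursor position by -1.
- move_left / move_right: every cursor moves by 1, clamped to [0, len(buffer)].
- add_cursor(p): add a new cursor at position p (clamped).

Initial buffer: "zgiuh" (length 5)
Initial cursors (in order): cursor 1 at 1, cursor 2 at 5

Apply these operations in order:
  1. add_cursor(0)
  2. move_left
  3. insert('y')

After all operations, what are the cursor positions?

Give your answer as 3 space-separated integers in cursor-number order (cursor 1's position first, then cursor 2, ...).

Answer: 2 7 2

Derivation:
After op 1 (add_cursor(0)): buffer="zgiuh" (len 5), cursors c3@0 c1@1 c2@5, authorship .....
After op 2 (move_left): buffer="zgiuh" (len 5), cursors c1@0 c3@0 c2@4, authorship .....
After op 3 (insert('y')): buffer="yyzgiuyh" (len 8), cursors c1@2 c3@2 c2@7, authorship 13....2.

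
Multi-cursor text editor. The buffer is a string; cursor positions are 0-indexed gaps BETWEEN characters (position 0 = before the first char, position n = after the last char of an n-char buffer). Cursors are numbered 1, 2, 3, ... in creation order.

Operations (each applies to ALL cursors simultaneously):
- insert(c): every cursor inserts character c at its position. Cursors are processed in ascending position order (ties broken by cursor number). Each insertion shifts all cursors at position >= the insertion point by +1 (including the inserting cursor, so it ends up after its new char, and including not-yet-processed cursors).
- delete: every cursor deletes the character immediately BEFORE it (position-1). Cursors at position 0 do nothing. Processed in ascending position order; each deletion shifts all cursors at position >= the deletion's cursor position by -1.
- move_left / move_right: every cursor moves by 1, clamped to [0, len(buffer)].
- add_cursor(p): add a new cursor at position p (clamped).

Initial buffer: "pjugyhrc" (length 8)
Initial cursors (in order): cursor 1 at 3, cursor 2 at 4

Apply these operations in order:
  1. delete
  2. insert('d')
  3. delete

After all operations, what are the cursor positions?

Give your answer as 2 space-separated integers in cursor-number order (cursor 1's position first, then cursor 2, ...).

After op 1 (delete): buffer="pjyhrc" (len 6), cursors c1@2 c2@2, authorship ......
After op 2 (insert('d')): buffer="pjddyhrc" (len 8), cursors c1@4 c2@4, authorship ..12....
After op 3 (delete): buffer="pjyhrc" (len 6), cursors c1@2 c2@2, authorship ......

Answer: 2 2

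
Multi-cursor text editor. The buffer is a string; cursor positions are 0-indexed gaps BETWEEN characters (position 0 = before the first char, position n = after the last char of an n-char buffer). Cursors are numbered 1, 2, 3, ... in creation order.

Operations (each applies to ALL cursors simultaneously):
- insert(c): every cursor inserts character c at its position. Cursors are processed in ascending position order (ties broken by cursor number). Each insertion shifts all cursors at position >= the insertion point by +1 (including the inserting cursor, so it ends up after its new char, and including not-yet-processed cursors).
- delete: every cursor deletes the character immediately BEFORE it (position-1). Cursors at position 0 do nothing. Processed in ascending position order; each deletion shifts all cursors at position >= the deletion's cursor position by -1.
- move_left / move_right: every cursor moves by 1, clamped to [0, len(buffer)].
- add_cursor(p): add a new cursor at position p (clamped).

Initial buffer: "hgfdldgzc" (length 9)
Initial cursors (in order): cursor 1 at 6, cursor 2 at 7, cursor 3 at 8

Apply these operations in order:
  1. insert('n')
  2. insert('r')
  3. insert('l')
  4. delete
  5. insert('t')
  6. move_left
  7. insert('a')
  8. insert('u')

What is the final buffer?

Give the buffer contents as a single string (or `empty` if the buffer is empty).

Answer: hgfdldnrautgnrautznrautc

Derivation:
After op 1 (insert('n')): buffer="hgfdldngnznc" (len 12), cursors c1@7 c2@9 c3@11, authorship ......1.2.3.
After op 2 (insert('r')): buffer="hgfdldnrgnrznrc" (len 15), cursors c1@8 c2@11 c3@14, authorship ......11.22.33.
After op 3 (insert('l')): buffer="hgfdldnrlgnrlznrlc" (len 18), cursors c1@9 c2@13 c3@17, authorship ......111.222.333.
After op 4 (delete): buffer="hgfdldnrgnrznrc" (len 15), cursors c1@8 c2@11 c3@14, authorship ......11.22.33.
After op 5 (insert('t')): buffer="hgfdldnrtgnrtznrtc" (len 18), cursors c1@9 c2@13 c3@17, authorship ......111.222.333.
After op 6 (move_left): buffer="hgfdldnrtgnrtznrtc" (len 18), cursors c1@8 c2@12 c3@16, authorship ......111.222.333.
After op 7 (insert('a')): buffer="hgfdldnratgnratznratc" (len 21), cursors c1@9 c2@14 c3@19, authorship ......1111.2222.3333.
After op 8 (insert('u')): buffer="hgfdldnrautgnrautznrautc" (len 24), cursors c1@10 c2@16 c3@22, authorship ......11111.22222.33333.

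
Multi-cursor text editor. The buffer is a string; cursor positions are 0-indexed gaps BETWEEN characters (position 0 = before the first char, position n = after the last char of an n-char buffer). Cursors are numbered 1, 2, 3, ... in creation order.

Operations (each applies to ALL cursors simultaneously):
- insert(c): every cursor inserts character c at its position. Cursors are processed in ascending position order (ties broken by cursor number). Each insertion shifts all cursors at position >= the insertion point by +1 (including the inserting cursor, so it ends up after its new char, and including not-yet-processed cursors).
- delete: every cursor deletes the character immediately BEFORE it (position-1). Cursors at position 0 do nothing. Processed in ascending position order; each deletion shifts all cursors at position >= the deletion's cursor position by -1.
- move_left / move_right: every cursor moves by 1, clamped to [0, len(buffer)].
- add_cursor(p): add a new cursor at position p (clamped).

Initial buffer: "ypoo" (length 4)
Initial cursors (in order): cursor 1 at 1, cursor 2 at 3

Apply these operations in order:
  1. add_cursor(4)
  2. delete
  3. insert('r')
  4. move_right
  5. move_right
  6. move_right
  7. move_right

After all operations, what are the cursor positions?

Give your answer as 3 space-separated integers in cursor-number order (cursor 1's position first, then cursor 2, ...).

After op 1 (add_cursor(4)): buffer="ypoo" (len 4), cursors c1@1 c2@3 c3@4, authorship ....
After op 2 (delete): buffer="p" (len 1), cursors c1@0 c2@1 c3@1, authorship .
After op 3 (insert('r')): buffer="rprr" (len 4), cursors c1@1 c2@4 c3@4, authorship 1.23
After op 4 (move_right): buffer="rprr" (len 4), cursors c1@2 c2@4 c3@4, authorship 1.23
After op 5 (move_right): buffer="rprr" (len 4), cursors c1@3 c2@4 c3@4, authorship 1.23
After op 6 (move_right): buffer="rprr" (len 4), cursors c1@4 c2@4 c3@4, authorship 1.23
After op 7 (move_right): buffer="rprr" (len 4), cursors c1@4 c2@4 c3@4, authorship 1.23

Answer: 4 4 4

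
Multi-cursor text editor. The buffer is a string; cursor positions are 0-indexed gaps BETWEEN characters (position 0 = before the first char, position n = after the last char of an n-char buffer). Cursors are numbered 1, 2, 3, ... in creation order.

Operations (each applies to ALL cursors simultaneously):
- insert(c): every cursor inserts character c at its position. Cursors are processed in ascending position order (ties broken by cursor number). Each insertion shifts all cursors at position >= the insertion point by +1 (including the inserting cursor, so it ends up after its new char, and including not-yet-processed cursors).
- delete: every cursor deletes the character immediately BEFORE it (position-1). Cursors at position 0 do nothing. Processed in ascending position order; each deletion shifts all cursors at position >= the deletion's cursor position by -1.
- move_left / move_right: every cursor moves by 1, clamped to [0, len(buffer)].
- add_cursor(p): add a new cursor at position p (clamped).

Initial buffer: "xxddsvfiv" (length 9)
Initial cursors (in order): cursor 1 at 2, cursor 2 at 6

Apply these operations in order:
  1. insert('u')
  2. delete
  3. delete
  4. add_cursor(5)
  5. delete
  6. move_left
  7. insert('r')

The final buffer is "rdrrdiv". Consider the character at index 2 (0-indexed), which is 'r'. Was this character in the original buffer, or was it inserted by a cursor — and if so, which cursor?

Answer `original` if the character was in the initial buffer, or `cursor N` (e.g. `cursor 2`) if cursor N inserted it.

After op 1 (insert('u')): buffer="xxuddsvufiv" (len 11), cursors c1@3 c2@8, authorship ..1....2...
After op 2 (delete): buffer="xxddsvfiv" (len 9), cursors c1@2 c2@6, authorship .........
After op 3 (delete): buffer="xddsfiv" (len 7), cursors c1@1 c2@4, authorship .......
After op 4 (add_cursor(5)): buffer="xddsfiv" (len 7), cursors c1@1 c2@4 c3@5, authorship .......
After op 5 (delete): buffer="ddiv" (len 4), cursors c1@0 c2@2 c3@2, authorship ....
After op 6 (move_left): buffer="ddiv" (len 4), cursors c1@0 c2@1 c3@1, authorship ....
After op 7 (insert('r')): buffer="rdrrdiv" (len 7), cursors c1@1 c2@4 c3@4, authorship 1.23...
Authorship (.=original, N=cursor N): 1 . 2 3 . . .
Index 2: author = 2

Answer: cursor 2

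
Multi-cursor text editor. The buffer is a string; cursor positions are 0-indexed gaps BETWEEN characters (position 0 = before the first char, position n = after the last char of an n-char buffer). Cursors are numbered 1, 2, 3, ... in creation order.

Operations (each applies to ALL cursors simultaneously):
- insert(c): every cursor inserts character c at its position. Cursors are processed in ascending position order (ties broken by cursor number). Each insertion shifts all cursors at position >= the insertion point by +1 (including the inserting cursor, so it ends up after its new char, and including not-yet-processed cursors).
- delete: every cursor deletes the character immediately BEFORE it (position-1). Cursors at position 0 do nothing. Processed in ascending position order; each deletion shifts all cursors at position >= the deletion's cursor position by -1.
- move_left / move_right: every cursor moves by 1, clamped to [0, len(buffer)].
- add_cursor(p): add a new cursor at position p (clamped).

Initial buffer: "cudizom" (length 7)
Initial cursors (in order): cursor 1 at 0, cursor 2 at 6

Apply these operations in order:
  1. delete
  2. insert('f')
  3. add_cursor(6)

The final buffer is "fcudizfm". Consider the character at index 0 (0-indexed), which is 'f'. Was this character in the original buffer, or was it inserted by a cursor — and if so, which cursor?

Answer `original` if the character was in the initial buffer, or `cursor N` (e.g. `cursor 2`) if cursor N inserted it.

After op 1 (delete): buffer="cudizm" (len 6), cursors c1@0 c2@5, authorship ......
After op 2 (insert('f')): buffer="fcudizfm" (len 8), cursors c1@1 c2@7, authorship 1.....2.
After op 3 (add_cursor(6)): buffer="fcudizfm" (len 8), cursors c1@1 c3@6 c2@7, authorship 1.....2.
Authorship (.=original, N=cursor N): 1 . . . . . 2 .
Index 0: author = 1

Answer: cursor 1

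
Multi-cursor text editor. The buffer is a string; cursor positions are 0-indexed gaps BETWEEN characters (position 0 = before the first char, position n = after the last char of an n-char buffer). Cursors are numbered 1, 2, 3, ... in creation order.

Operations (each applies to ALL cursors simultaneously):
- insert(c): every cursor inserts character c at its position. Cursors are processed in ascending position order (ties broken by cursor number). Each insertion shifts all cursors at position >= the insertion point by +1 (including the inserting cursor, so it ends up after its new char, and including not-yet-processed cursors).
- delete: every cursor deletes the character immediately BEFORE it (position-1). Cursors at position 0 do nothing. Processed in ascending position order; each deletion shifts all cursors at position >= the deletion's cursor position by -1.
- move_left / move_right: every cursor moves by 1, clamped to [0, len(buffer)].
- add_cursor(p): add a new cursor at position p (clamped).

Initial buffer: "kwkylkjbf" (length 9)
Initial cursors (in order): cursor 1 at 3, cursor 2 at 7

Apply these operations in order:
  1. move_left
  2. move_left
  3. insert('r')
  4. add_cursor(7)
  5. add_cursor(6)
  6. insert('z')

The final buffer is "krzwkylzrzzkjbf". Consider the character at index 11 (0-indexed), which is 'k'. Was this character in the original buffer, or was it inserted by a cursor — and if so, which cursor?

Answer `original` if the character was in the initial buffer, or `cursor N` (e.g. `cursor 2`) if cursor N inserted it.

After op 1 (move_left): buffer="kwkylkjbf" (len 9), cursors c1@2 c2@6, authorship .........
After op 2 (move_left): buffer="kwkylkjbf" (len 9), cursors c1@1 c2@5, authorship .........
After op 3 (insert('r')): buffer="krwkylrkjbf" (len 11), cursors c1@2 c2@7, authorship .1....2....
After op 4 (add_cursor(7)): buffer="krwkylrkjbf" (len 11), cursors c1@2 c2@7 c3@7, authorship .1....2....
After op 5 (add_cursor(6)): buffer="krwkylrkjbf" (len 11), cursors c1@2 c4@6 c2@7 c3@7, authorship .1....2....
After op 6 (insert('z')): buffer="krzwkylzrzzkjbf" (len 15), cursors c1@3 c4@8 c2@11 c3@11, authorship .11....4223....
Authorship (.=original, N=cursor N): . 1 1 . . . . 4 2 2 3 . . . .
Index 11: author = original

Answer: original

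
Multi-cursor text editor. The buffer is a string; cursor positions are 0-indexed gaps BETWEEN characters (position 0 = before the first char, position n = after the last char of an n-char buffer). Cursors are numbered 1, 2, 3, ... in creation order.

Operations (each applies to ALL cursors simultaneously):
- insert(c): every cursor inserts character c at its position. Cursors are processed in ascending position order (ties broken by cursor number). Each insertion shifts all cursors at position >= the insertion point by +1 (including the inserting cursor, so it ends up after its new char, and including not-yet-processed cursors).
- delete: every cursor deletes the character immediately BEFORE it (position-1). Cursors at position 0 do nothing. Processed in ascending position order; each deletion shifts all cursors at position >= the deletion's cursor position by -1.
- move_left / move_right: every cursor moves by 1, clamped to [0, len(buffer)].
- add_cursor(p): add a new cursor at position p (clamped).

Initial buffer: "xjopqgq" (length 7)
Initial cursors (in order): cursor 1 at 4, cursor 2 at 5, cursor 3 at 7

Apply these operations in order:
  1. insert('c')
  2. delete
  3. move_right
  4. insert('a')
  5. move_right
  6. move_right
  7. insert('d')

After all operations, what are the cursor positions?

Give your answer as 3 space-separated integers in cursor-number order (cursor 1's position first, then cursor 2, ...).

Answer: 9 13 13

Derivation:
After op 1 (insert('c')): buffer="xjopcqcgqc" (len 10), cursors c1@5 c2@7 c3@10, authorship ....1.2..3
After op 2 (delete): buffer="xjopqgq" (len 7), cursors c1@4 c2@5 c3@7, authorship .......
After op 3 (move_right): buffer="xjopqgq" (len 7), cursors c1@5 c2@6 c3@7, authorship .......
After op 4 (insert('a')): buffer="xjopqagaqa" (len 10), cursors c1@6 c2@8 c3@10, authorship .....1.2.3
After op 5 (move_right): buffer="xjopqagaqa" (len 10), cursors c1@7 c2@9 c3@10, authorship .....1.2.3
After op 6 (move_right): buffer="xjopqagaqa" (len 10), cursors c1@8 c2@10 c3@10, authorship .....1.2.3
After op 7 (insert('d')): buffer="xjopqagadqadd" (len 13), cursors c1@9 c2@13 c3@13, authorship .....1.21.323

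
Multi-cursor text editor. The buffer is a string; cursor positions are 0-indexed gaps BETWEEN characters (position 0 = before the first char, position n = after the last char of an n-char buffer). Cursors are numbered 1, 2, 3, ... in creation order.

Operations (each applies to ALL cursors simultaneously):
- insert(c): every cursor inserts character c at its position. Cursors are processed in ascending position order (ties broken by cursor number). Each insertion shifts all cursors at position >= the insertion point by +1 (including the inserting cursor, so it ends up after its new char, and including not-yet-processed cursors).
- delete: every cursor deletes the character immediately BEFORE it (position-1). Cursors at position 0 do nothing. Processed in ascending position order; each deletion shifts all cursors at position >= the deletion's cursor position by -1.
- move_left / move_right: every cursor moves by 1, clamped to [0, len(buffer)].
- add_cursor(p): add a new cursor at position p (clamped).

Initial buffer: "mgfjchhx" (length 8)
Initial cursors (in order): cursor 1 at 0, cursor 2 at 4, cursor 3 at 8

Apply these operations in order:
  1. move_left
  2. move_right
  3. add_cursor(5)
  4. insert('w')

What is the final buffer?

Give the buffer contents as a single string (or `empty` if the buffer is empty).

Answer: mwgfjwcwhhxw

Derivation:
After op 1 (move_left): buffer="mgfjchhx" (len 8), cursors c1@0 c2@3 c3@7, authorship ........
After op 2 (move_right): buffer="mgfjchhx" (len 8), cursors c1@1 c2@4 c3@8, authorship ........
After op 3 (add_cursor(5)): buffer="mgfjchhx" (len 8), cursors c1@1 c2@4 c4@5 c3@8, authorship ........
After op 4 (insert('w')): buffer="mwgfjwcwhhxw" (len 12), cursors c1@2 c2@6 c4@8 c3@12, authorship .1...2.4...3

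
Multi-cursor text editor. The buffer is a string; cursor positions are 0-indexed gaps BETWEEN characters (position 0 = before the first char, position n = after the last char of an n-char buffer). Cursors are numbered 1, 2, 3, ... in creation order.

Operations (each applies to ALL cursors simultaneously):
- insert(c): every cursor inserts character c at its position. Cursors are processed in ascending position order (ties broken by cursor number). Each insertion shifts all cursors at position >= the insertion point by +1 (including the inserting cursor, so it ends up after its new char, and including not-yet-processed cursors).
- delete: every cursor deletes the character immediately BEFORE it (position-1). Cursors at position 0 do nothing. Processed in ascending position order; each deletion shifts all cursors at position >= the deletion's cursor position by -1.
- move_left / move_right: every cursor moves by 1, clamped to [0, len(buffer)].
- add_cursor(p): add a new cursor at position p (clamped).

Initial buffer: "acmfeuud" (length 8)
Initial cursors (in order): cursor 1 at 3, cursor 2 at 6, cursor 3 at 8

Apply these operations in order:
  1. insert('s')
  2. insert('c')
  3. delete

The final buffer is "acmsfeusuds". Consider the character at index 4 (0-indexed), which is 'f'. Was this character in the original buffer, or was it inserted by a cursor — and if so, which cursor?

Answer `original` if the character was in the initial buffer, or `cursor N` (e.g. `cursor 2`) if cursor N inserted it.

Answer: original

Derivation:
After op 1 (insert('s')): buffer="acmsfeusuds" (len 11), cursors c1@4 c2@8 c3@11, authorship ...1...2..3
After op 2 (insert('c')): buffer="acmscfeuscudsc" (len 14), cursors c1@5 c2@10 c3@14, authorship ...11...22..33
After op 3 (delete): buffer="acmsfeusuds" (len 11), cursors c1@4 c2@8 c3@11, authorship ...1...2..3
Authorship (.=original, N=cursor N): . . . 1 . . . 2 . . 3
Index 4: author = original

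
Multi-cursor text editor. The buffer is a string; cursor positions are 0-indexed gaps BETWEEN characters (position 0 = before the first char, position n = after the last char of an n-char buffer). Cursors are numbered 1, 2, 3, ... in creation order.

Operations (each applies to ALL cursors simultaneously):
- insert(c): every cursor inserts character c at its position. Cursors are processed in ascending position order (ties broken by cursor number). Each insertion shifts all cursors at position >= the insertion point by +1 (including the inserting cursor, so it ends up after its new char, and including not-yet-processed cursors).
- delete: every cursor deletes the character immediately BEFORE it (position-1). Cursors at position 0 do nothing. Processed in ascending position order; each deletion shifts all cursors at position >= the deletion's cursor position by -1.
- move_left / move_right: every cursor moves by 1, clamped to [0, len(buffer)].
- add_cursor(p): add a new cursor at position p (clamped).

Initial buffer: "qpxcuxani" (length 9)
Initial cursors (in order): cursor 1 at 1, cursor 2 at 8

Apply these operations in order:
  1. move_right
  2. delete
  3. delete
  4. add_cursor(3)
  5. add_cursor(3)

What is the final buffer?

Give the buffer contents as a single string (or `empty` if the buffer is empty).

After op 1 (move_right): buffer="qpxcuxani" (len 9), cursors c1@2 c2@9, authorship .........
After op 2 (delete): buffer="qxcuxan" (len 7), cursors c1@1 c2@7, authorship .......
After op 3 (delete): buffer="xcuxa" (len 5), cursors c1@0 c2@5, authorship .....
After op 4 (add_cursor(3)): buffer="xcuxa" (len 5), cursors c1@0 c3@3 c2@5, authorship .....
After op 5 (add_cursor(3)): buffer="xcuxa" (len 5), cursors c1@0 c3@3 c4@3 c2@5, authorship .....

Answer: xcuxa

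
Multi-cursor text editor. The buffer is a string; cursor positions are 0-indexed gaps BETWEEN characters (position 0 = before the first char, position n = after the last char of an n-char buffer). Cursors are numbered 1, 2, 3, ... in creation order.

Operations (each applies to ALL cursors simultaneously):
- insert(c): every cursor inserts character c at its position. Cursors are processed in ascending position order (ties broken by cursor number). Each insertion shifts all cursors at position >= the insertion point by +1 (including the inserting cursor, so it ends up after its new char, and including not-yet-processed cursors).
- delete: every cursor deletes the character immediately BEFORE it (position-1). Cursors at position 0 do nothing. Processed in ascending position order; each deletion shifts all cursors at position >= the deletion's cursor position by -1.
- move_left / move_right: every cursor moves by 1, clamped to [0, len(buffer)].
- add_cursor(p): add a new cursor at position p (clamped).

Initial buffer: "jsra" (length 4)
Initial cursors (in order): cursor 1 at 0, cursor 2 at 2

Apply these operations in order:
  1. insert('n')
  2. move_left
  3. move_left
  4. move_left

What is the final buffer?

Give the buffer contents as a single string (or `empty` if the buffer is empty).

After op 1 (insert('n')): buffer="njsnra" (len 6), cursors c1@1 c2@4, authorship 1..2..
After op 2 (move_left): buffer="njsnra" (len 6), cursors c1@0 c2@3, authorship 1..2..
After op 3 (move_left): buffer="njsnra" (len 6), cursors c1@0 c2@2, authorship 1..2..
After op 4 (move_left): buffer="njsnra" (len 6), cursors c1@0 c2@1, authorship 1..2..

Answer: njsnra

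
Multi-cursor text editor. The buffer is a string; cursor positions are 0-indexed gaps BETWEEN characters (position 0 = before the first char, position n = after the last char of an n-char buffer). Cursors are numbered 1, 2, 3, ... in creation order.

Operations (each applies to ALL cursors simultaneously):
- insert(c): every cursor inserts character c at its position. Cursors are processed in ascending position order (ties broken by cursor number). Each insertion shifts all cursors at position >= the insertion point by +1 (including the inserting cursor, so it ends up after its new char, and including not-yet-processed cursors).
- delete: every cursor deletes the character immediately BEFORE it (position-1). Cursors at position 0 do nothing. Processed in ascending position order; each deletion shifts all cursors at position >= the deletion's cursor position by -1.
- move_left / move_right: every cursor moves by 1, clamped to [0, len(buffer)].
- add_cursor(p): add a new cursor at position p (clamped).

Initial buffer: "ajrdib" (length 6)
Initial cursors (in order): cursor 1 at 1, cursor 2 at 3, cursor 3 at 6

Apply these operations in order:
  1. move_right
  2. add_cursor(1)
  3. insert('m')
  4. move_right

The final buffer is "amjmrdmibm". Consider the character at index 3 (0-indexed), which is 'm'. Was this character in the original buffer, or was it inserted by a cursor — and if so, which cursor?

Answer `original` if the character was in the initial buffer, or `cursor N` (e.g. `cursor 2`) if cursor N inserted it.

Answer: cursor 1

Derivation:
After op 1 (move_right): buffer="ajrdib" (len 6), cursors c1@2 c2@4 c3@6, authorship ......
After op 2 (add_cursor(1)): buffer="ajrdib" (len 6), cursors c4@1 c1@2 c2@4 c3@6, authorship ......
After op 3 (insert('m')): buffer="amjmrdmibm" (len 10), cursors c4@2 c1@4 c2@7 c3@10, authorship .4.1..2..3
After op 4 (move_right): buffer="amjmrdmibm" (len 10), cursors c4@3 c1@5 c2@8 c3@10, authorship .4.1..2..3
Authorship (.=original, N=cursor N): . 4 . 1 . . 2 . . 3
Index 3: author = 1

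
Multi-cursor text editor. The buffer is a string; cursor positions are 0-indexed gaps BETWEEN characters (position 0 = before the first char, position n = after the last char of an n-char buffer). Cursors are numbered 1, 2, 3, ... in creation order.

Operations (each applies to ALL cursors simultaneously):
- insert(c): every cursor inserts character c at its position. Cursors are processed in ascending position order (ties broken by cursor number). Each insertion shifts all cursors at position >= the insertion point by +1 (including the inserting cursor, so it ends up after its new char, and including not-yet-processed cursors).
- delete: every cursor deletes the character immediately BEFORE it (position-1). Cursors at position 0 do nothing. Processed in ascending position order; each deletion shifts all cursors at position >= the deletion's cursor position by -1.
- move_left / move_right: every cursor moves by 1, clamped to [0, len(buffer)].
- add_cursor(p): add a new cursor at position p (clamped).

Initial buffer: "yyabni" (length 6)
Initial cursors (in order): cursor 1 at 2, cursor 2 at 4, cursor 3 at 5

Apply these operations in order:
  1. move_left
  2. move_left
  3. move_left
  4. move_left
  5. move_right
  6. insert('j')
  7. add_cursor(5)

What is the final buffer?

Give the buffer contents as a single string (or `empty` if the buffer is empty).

After op 1 (move_left): buffer="yyabni" (len 6), cursors c1@1 c2@3 c3@4, authorship ......
After op 2 (move_left): buffer="yyabni" (len 6), cursors c1@0 c2@2 c3@3, authorship ......
After op 3 (move_left): buffer="yyabni" (len 6), cursors c1@0 c2@1 c3@2, authorship ......
After op 4 (move_left): buffer="yyabni" (len 6), cursors c1@0 c2@0 c3@1, authorship ......
After op 5 (move_right): buffer="yyabni" (len 6), cursors c1@1 c2@1 c3@2, authorship ......
After op 6 (insert('j')): buffer="yjjyjabni" (len 9), cursors c1@3 c2@3 c3@5, authorship .12.3....
After op 7 (add_cursor(5)): buffer="yjjyjabni" (len 9), cursors c1@3 c2@3 c3@5 c4@5, authorship .12.3....

Answer: yjjyjabni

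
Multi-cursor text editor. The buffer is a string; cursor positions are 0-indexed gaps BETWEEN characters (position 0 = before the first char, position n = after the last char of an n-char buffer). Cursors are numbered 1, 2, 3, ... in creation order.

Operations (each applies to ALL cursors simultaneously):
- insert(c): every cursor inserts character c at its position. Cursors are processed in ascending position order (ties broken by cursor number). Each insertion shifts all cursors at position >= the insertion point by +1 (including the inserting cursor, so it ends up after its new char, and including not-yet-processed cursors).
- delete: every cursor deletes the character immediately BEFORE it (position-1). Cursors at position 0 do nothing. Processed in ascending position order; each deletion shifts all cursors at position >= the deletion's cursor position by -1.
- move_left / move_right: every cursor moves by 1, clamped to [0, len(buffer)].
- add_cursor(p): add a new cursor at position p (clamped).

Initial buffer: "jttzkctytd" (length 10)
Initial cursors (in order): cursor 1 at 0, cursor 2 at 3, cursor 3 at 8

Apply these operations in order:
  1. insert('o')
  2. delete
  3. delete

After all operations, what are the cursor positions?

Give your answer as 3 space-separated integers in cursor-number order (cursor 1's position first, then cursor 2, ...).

Answer: 0 2 6

Derivation:
After op 1 (insert('o')): buffer="ojttozkctyotd" (len 13), cursors c1@1 c2@5 c3@11, authorship 1...2.....3..
After op 2 (delete): buffer="jttzkctytd" (len 10), cursors c1@0 c2@3 c3@8, authorship ..........
After op 3 (delete): buffer="jtzkcttd" (len 8), cursors c1@0 c2@2 c3@6, authorship ........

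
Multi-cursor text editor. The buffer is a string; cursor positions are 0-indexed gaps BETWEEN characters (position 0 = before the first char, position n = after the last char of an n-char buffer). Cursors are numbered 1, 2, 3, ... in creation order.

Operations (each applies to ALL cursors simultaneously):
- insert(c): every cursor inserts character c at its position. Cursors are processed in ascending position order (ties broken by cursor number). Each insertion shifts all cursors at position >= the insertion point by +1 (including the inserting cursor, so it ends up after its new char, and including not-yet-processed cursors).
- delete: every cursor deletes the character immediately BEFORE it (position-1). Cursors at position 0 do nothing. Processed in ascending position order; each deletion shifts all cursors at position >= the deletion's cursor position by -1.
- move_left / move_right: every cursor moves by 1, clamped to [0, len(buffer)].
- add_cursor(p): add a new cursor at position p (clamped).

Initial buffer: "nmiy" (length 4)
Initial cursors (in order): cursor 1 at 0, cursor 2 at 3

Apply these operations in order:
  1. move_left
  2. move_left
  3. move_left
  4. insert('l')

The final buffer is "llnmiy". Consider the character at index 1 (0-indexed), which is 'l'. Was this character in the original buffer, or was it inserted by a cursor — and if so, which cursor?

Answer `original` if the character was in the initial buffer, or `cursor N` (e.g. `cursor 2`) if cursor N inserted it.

Answer: cursor 2

Derivation:
After op 1 (move_left): buffer="nmiy" (len 4), cursors c1@0 c2@2, authorship ....
After op 2 (move_left): buffer="nmiy" (len 4), cursors c1@0 c2@1, authorship ....
After op 3 (move_left): buffer="nmiy" (len 4), cursors c1@0 c2@0, authorship ....
After op 4 (insert('l')): buffer="llnmiy" (len 6), cursors c1@2 c2@2, authorship 12....
Authorship (.=original, N=cursor N): 1 2 . . . .
Index 1: author = 2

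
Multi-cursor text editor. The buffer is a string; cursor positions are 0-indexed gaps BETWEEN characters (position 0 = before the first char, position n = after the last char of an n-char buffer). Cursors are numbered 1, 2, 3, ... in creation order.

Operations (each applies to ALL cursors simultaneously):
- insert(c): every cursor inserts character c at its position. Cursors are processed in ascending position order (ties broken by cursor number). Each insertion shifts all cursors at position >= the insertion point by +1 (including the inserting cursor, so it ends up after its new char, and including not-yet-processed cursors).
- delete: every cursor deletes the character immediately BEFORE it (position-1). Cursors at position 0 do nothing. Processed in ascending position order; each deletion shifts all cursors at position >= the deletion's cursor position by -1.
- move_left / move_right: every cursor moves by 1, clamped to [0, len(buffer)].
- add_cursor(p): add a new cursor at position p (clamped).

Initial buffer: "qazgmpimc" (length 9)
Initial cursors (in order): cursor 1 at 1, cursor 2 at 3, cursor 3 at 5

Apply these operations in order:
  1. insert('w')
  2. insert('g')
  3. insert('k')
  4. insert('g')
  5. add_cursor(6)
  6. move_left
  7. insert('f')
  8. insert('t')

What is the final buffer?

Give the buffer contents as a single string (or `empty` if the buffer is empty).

Answer: qwgkftgftazwgkftggmwgkftgpimc

Derivation:
After op 1 (insert('w')): buffer="qwazwgmwpimc" (len 12), cursors c1@2 c2@5 c3@8, authorship .1..2..3....
After op 2 (insert('g')): buffer="qwgazwggmwgpimc" (len 15), cursors c1@3 c2@7 c3@11, authorship .11..22..33....
After op 3 (insert('k')): buffer="qwgkazwgkgmwgkpimc" (len 18), cursors c1@4 c2@9 c3@14, authorship .111..222..333....
After op 4 (insert('g')): buffer="qwgkgazwgkggmwgkgpimc" (len 21), cursors c1@5 c2@11 c3@17, authorship .1111..2222..3333....
After op 5 (add_cursor(6)): buffer="qwgkgazwgkggmwgkgpimc" (len 21), cursors c1@5 c4@6 c2@11 c3@17, authorship .1111..2222..3333....
After op 6 (move_left): buffer="qwgkgazwgkggmwgkgpimc" (len 21), cursors c1@4 c4@5 c2@10 c3@16, authorship .1111..2222..3333....
After op 7 (insert('f')): buffer="qwgkfgfazwgkfggmwgkfgpimc" (len 25), cursors c1@5 c4@7 c2@13 c3@20, authorship .111114..22222..33333....
After op 8 (insert('t')): buffer="qwgkftgftazwgkftggmwgkftgpimc" (len 29), cursors c1@6 c4@9 c2@16 c3@24, authorship .11111144..222222..333333....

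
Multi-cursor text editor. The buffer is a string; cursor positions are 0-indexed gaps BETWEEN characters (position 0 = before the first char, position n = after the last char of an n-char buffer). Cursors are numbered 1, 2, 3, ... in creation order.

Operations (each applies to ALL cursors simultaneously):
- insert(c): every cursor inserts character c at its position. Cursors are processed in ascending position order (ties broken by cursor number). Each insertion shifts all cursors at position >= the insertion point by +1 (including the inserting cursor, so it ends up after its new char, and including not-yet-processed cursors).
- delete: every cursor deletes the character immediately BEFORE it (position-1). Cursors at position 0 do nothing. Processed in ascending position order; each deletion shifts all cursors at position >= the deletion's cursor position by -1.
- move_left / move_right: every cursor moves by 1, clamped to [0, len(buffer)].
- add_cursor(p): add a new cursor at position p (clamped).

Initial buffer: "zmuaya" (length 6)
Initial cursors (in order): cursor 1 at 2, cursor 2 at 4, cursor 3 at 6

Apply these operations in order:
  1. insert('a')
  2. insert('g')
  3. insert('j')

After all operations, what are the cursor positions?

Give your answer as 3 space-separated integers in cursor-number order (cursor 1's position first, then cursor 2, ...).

Answer: 5 10 15

Derivation:
After op 1 (insert('a')): buffer="zmauaayaa" (len 9), cursors c1@3 c2@6 c3@9, authorship ..1..2..3
After op 2 (insert('g')): buffer="zmaguaagyaag" (len 12), cursors c1@4 c2@8 c3@12, authorship ..11..22..33
After op 3 (insert('j')): buffer="zmagjuaagjyaagj" (len 15), cursors c1@5 c2@10 c3@15, authorship ..111..222..333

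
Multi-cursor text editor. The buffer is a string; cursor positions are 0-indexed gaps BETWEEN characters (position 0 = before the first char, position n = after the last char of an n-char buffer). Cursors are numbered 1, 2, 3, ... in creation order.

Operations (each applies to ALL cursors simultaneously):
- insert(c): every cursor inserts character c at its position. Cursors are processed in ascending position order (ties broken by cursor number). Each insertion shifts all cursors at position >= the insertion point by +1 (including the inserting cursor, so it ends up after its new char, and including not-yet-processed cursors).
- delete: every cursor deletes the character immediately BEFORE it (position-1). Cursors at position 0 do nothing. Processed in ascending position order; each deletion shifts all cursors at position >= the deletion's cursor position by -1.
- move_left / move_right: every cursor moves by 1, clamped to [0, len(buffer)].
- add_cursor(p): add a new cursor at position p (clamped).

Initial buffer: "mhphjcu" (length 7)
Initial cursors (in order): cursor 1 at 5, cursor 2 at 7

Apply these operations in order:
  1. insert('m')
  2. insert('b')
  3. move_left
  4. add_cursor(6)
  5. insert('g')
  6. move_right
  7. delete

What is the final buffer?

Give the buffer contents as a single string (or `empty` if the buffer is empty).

After op 1 (insert('m')): buffer="mhphjmcum" (len 9), cursors c1@6 c2@9, authorship .....1..2
After op 2 (insert('b')): buffer="mhphjmbcumb" (len 11), cursors c1@7 c2@11, authorship .....11..22
After op 3 (move_left): buffer="mhphjmbcumb" (len 11), cursors c1@6 c2@10, authorship .....11..22
After op 4 (add_cursor(6)): buffer="mhphjmbcumb" (len 11), cursors c1@6 c3@6 c2@10, authorship .....11..22
After op 5 (insert('g')): buffer="mhphjmggbcumgb" (len 14), cursors c1@8 c3@8 c2@13, authorship .....1131..222
After op 6 (move_right): buffer="mhphjmggbcumgb" (len 14), cursors c1@9 c3@9 c2@14, authorship .....1131..222
After op 7 (delete): buffer="mhphjmgcumg" (len 11), cursors c1@7 c3@7 c2@11, authorship .....11..22

Answer: mhphjmgcumg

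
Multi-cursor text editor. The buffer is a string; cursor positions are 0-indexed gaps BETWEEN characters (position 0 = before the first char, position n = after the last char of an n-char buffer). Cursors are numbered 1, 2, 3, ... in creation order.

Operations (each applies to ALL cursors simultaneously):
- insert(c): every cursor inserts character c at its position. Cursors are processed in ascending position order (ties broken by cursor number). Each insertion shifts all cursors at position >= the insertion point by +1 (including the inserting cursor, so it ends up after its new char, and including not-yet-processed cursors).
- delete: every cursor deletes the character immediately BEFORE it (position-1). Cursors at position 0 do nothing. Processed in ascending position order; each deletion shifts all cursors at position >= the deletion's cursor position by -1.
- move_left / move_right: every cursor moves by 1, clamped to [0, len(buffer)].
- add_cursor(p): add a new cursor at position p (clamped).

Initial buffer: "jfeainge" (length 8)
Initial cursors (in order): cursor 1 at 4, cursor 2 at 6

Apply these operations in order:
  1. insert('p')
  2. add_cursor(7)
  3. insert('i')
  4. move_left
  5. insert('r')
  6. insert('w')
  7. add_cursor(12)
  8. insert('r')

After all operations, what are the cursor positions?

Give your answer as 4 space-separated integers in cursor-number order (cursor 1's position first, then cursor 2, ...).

After op 1 (insert('p')): buffer="jfeapinpge" (len 10), cursors c1@5 c2@8, authorship ....1..2..
After op 2 (add_cursor(7)): buffer="jfeapinpge" (len 10), cursors c1@5 c3@7 c2@8, authorship ....1..2..
After op 3 (insert('i')): buffer="jfeapiinipige" (len 13), cursors c1@6 c3@9 c2@11, authorship ....11..322..
After op 4 (move_left): buffer="jfeapiinipige" (len 13), cursors c1@5 c3@8 c2@10, authorship ....11..322..
After op 5 (insert('r')): buffer="jfeapriinriprige" (len 16), cursors c1@6 c3@10 c2@13, authorship ....111..33222..
After op 6 (insert('w')): buffer="jfeaprwiinrwiprwige" (len 19), cursors c1@7 c3@12 c2@16, authorship ....1111..3332222..
After op 7 (add_cursor(12)): buffer="jfeaprwiinrwiprwige" (len 19), cursors c1@7 c3@12 c4@12 c2@16, authorship ....1111..3332222..
After op 8 (insert('r')): buffer="jfeaprwriinrwrriprwrige" (len 23), cursors c1@8 c3@15 c4@15 c2@20, authorship ....11111..3334322222..

Answer: 8 20 15 15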